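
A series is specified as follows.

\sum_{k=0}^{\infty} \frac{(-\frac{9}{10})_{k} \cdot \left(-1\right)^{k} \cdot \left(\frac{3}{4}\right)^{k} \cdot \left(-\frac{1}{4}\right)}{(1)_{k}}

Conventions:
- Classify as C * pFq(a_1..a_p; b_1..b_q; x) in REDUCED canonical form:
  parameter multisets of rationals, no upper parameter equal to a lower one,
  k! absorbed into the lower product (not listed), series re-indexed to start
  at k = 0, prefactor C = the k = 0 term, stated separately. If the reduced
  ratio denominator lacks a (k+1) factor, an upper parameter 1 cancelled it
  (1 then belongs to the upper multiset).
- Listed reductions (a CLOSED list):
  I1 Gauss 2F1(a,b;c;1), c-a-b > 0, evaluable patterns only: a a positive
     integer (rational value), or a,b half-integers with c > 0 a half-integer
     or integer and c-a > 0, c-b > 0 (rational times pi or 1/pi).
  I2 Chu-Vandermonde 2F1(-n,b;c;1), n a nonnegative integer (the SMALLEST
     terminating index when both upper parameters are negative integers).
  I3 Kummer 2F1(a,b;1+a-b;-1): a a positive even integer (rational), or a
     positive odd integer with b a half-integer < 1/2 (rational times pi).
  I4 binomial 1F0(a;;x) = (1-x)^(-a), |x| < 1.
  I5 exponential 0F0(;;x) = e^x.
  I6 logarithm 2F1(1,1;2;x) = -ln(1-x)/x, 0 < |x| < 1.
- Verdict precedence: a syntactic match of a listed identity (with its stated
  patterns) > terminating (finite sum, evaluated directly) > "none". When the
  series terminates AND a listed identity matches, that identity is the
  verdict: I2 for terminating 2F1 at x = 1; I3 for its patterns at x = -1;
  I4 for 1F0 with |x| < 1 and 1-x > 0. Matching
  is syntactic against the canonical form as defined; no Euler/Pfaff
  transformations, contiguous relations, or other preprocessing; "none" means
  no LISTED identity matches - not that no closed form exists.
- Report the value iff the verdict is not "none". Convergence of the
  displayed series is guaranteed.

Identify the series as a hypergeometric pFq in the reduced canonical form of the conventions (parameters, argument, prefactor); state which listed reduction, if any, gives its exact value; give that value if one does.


The tell: x = -\frac{3}{4} and (1)_k (C = -1/4, x = -3/4) is k! itself.
Term ratio: r(k) = -\frac{3}{4} * (k-\frac{9}{10}) / [(k+1)] - rational in k. x = -\frac{3}{4}; t_0 = -\frac{1}{4}; negate the roots.

Prefactor -\frac{1}{4}, argument -\frac{3}{4}: 1F0 with upper {-\frac{9}{10}} over lower {-}. Verdict: binomial (I4) matches (the 1F0 binomial series: exponent 9/10, x = -\frac{3}{4}). Its exact value is \left(-\frac{1}{4}\right) \cdot \left(\frac{7}{4}\right)^{\frac{9}{10}}.


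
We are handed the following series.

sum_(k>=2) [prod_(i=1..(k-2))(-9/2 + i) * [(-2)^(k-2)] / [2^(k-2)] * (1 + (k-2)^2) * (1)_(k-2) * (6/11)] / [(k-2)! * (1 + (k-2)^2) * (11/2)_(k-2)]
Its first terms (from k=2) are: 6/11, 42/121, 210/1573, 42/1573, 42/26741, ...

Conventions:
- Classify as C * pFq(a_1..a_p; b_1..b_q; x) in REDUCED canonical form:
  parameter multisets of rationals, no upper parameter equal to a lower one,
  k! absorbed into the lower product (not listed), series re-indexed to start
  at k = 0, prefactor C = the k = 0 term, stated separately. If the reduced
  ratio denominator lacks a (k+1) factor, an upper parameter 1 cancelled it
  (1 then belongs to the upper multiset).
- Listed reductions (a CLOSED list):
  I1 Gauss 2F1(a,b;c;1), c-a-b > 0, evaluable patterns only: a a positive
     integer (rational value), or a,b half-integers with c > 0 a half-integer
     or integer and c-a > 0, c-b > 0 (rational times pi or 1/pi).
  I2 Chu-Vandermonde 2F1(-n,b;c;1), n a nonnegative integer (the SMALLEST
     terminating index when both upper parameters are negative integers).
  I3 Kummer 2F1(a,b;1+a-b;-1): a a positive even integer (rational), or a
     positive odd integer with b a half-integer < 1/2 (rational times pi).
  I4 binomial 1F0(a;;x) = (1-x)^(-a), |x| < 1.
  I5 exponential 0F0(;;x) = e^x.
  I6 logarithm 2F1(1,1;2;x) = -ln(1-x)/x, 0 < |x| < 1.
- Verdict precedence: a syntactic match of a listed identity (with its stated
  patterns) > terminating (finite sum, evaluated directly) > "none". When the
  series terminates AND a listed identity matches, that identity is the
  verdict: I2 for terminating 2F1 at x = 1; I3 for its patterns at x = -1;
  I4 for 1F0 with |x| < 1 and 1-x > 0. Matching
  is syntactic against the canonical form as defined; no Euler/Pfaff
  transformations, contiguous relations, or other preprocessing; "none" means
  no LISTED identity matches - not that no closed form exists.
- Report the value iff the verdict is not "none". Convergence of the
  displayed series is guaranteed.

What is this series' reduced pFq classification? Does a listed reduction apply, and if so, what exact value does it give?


The tell: t_0 = 6/11 here, and the running product (C = 6/11, x = -1) telescopes to a rising factorial.
Step ratio: r(k) = (-1) * (k-7/2) (k+1) / [(k+11/2) (k+1)] - rational in k. x = (-1); t_0 = 6/11; negate the roots.

Prefactor 6/11, argument -1: 2F1 with upper {-7/2, 1} over lower {11/2}. Verdict: the Kummer evaluation I3 applies (x = -1; c = 11/2 equals 1+a-b for upper {-7/2, 1}: listed pattern). Exact value: (945/2816) * pi.


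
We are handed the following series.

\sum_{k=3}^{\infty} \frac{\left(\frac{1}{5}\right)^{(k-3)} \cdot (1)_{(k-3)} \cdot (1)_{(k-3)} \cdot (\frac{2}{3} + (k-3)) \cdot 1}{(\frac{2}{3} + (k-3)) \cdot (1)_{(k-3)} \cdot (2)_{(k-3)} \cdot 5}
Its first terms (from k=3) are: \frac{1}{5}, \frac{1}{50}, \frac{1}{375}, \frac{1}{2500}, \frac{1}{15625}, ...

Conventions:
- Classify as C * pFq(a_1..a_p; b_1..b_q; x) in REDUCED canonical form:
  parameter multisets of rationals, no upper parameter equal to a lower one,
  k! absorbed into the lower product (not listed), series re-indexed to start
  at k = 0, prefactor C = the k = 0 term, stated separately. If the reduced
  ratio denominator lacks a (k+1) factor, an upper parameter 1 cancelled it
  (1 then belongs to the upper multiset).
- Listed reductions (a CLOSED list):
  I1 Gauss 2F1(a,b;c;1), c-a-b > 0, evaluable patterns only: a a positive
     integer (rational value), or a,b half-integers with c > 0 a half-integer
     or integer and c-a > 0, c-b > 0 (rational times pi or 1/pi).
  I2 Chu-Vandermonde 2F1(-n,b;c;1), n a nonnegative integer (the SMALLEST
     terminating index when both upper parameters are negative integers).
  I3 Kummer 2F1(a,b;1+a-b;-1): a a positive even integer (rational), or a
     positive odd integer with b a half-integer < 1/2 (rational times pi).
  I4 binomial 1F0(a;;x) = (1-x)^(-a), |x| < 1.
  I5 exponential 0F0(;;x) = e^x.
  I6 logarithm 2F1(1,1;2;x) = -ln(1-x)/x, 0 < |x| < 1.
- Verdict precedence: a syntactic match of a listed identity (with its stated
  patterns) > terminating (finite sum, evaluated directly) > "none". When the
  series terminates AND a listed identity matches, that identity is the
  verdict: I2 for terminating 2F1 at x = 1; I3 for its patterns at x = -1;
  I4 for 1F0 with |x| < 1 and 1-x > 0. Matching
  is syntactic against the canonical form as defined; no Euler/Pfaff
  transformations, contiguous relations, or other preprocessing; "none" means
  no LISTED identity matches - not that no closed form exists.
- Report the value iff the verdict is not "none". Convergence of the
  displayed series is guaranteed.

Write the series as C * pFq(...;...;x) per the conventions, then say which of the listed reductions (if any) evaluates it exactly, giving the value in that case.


This is \frac{1}{5} * 2F1(1, 1; 2; \frac{1}{5}) in reduced canonical form. Verdict: logarithm (I6) fires (the logarithm: parameters (1,1;2), x = \frac{1}{5}). Value: \left(-1\right) \cdot \ln\left(\frac{4}{5}\right).

Key observation: from the first term \frac{1}{5}: striking the common factor k + 2/3 reduces the term (C = 1/5).
Step ratio: r(k) = \frac{1}{5} * (k+1) (k+1) / [(k+2) (k+1)] - rational in k, leading ratio \frac{1}{5}; with t_0 = \frac{1}{5}, classification follows.


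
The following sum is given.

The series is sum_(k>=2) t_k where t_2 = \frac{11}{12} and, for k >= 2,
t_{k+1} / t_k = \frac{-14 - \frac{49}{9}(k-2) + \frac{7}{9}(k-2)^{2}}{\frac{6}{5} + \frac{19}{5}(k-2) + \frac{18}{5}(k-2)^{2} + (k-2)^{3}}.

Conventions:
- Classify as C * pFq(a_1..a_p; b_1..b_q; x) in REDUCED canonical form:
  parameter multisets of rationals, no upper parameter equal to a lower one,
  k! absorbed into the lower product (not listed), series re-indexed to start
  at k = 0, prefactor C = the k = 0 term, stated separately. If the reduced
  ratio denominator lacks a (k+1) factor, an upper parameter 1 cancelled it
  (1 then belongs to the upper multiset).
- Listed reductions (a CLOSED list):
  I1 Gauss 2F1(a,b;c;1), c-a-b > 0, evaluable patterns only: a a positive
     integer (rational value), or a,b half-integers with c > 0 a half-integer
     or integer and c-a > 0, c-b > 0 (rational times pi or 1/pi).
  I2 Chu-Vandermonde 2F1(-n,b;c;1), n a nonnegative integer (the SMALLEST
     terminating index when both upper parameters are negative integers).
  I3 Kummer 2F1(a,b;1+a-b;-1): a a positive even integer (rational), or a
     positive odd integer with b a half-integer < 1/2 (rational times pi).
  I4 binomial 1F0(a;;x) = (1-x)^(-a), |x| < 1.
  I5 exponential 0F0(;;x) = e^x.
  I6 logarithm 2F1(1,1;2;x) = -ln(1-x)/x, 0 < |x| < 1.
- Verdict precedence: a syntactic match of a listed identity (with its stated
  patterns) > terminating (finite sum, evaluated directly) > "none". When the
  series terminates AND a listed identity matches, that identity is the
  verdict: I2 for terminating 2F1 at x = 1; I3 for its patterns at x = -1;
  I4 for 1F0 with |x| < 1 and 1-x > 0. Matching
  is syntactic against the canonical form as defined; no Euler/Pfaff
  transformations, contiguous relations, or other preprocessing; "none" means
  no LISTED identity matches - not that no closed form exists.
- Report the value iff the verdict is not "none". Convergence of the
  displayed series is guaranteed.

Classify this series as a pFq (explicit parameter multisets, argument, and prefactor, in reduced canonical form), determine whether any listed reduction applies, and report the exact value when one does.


This is \frac{11}{12} * 1F1(-9; \frac{3}{5}; \frac{7}{9}) in reduced canonical form. Verdict: terminating (-9 upstairs). 10 nonzero terms in all; added directly. Hence: \frac{707489444977419407}{1471845001817346624}.

Key observation: x = \frac{7}{9} and factor the ratio over Q (prefactor 11/12): negated roots = parameters.
Term ratio: r(k) = \frac{7}{9} * (k-9) / [(k+\frac{3}{5}) (k+1)] - rational in k. x = \frac{7}{9}; t_0 = \frac{11}{12}; negate the roots.


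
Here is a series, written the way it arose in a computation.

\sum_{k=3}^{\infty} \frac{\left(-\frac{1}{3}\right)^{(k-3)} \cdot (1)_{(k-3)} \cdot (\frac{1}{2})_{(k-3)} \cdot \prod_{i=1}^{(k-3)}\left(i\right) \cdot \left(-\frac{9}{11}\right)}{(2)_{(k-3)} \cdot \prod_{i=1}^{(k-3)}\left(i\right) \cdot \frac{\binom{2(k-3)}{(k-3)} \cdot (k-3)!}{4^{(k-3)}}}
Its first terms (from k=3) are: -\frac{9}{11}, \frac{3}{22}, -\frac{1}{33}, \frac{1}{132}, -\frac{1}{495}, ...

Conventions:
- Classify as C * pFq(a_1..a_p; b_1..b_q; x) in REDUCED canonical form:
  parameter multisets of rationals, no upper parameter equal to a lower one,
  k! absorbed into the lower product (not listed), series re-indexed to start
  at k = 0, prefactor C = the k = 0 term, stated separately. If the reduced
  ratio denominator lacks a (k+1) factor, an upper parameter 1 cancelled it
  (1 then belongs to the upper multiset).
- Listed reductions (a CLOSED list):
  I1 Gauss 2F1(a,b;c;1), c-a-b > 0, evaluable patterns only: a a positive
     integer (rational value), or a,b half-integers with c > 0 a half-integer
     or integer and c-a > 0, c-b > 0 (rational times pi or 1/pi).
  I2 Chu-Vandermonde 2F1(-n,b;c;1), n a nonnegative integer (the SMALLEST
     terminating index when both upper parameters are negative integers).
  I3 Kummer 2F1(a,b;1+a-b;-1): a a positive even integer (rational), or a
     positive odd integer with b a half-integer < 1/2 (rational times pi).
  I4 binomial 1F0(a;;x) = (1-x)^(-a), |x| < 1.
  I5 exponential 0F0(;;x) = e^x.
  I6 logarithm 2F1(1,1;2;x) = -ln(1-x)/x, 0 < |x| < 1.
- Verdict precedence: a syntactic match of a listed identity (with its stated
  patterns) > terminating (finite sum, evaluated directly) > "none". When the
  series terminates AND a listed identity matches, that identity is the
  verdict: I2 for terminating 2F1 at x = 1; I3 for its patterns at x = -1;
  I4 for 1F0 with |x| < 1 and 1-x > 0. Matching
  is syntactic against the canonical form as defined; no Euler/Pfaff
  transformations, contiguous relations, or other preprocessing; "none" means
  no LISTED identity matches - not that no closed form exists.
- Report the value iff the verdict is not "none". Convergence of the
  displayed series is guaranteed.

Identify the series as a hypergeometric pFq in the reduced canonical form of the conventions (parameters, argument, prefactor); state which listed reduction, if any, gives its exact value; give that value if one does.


The series (x = -\frac{1}{3}) is 2F1: upper {1, 1}, lower {2}, prefactor -\frac{9}{11}. Verdict: the logarithmic series (I6) matches (the logarithm: parameters (1,1;2), x = -\frac{1}{3}). Hence: \left(-\frac{27}{11}\right) \cdot \ln\left(\frac{4}{3}\right).

The tell: from the first term -\frac{9}{11}: the lower central binomial (C = -9/11, x = -1/3) hides (1/2)_k.
Step ratio: r(k) = -\frac{1}{3} * (k+1) (k+1) / [(k+2) (k+1)] - poly over poly, x = -\frac{1}{3} from leading terms; C = -\frac{9}{11} at k = 0.


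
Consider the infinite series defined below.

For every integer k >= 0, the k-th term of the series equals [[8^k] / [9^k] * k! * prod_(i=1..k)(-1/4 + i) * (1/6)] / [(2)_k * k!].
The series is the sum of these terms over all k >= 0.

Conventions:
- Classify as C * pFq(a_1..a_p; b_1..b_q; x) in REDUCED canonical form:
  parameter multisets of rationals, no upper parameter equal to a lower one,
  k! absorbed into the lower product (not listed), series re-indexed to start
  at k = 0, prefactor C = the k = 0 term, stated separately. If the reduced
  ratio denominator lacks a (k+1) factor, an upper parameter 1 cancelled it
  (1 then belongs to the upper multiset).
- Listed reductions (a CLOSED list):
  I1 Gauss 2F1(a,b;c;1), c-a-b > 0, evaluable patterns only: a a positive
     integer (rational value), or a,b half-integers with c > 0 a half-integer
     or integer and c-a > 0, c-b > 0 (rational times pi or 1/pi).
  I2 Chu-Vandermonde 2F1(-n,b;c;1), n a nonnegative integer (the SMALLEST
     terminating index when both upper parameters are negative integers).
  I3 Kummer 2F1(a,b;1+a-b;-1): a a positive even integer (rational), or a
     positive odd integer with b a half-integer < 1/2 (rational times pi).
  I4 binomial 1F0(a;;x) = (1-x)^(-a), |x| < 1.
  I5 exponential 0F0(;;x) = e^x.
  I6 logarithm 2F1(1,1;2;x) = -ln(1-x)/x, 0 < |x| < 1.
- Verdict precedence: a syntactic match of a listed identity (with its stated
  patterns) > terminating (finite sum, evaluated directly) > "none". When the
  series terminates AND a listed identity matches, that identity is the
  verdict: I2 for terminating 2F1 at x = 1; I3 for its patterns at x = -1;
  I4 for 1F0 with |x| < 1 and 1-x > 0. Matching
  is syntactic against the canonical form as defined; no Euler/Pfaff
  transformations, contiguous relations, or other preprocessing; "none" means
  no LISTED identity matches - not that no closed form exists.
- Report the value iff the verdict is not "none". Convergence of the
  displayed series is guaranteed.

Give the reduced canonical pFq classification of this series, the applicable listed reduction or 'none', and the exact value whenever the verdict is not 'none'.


Classification (C = 1/6): 2F1 with upper {3/4, 1}, lower {2}, argument x = 8/9. Verdict: none - this 2F1 at x = 8/9 matches no listed pattern, and upper {3/4, 1} holds no stopper.

Structural cue: t_0 = 1/6 here, and the two geometric factors (prefactor 1/6) combine into one argument.
Step ratio: r(k) = (8/9) * (k+3/4) (k+1) / [(k+2) (k+1)] - poly over poly, x = (8/9) from leading terms; C = 1/6 at k = 0.


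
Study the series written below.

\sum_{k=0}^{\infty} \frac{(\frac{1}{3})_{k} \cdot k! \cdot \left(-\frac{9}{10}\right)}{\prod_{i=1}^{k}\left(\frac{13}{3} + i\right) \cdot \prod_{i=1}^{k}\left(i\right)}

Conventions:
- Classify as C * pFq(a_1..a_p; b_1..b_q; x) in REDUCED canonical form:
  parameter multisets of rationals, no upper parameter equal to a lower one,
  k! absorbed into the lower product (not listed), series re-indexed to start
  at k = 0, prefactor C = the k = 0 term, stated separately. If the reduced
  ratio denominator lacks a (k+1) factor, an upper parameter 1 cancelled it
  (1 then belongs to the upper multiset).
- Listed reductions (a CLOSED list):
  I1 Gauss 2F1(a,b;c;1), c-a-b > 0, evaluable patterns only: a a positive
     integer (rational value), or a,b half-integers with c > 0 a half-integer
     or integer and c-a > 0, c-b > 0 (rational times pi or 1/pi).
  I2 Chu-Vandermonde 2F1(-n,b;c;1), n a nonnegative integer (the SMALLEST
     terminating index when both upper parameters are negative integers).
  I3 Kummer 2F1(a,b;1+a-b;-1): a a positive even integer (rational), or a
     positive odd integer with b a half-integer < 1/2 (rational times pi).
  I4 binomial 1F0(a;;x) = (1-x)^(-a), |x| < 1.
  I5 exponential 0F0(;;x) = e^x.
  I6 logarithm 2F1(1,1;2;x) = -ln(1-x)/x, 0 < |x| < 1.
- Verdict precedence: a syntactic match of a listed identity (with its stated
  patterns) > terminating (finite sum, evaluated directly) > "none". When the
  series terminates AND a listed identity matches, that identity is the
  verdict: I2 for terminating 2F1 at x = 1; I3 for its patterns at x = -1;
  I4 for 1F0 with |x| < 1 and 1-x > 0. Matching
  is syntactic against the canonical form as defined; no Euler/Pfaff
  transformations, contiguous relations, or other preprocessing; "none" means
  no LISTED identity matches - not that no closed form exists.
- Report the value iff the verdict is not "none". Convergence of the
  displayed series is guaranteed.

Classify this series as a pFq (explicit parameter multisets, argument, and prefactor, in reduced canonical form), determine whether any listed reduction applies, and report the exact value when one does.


At argument 1: a 2F1 with upper {\frac{1}{3}, 1}, lower {\frac{16}{3}}, scaled by C = -\frac{9}{10}. Verdict (x = 1): the Gauss summation I1 applies (x = 1: the Gamma ratio telescopes since c-a-b = 4 > 0 and a = 1 in Z>0). Hence: -\frac{39}{40}.

The tell: t_0 = -\frac{9}{10} here, and the product of the first k integers (prefactor -9/10) is k!.
Term ratio: r(k) = 1 * (k+\frac{1}{3}) (k+1) / [(k+\frac{16}{3}) (k+1)] - rational in k, leading ratio 1; with t_0 = -\frac{9}{10}, classification follows.


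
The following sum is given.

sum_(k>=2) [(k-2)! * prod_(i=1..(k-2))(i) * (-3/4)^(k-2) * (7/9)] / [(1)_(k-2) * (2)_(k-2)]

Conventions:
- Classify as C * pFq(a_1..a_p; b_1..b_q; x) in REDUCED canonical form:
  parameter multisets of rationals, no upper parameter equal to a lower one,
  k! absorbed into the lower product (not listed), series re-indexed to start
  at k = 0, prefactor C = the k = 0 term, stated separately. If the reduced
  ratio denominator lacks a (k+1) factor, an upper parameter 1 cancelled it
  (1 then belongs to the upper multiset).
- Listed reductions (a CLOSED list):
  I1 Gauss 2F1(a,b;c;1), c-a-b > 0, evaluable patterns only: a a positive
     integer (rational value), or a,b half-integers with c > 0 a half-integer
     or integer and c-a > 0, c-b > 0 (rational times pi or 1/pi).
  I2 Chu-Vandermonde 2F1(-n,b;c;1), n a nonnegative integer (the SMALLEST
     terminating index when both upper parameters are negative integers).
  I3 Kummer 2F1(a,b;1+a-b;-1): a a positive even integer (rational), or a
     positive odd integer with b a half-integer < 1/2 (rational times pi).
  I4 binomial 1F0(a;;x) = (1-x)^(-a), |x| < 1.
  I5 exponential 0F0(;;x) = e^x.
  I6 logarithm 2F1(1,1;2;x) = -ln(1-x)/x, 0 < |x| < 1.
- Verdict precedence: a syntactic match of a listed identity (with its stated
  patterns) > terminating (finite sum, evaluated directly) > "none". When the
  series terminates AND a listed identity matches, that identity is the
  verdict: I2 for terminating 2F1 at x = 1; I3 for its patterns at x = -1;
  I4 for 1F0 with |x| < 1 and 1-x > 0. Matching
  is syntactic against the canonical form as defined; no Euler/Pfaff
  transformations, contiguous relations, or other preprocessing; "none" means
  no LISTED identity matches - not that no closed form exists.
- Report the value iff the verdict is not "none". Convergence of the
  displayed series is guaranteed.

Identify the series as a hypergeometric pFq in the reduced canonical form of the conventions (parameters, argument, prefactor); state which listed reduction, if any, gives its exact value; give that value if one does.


At argument -3/4: a 2F1 with upper {1, 1}, lower {2}, scaled by C = 7/9. Verdict: the I6 logarithm reduction matches (the logarithm: parameters (1,1;2), x = -3/4). Exact value: (28/27) * ln(7/4).

Key step: x = (-3/4) and (1)_k (prefactor 7/9) is k! itself.
Step ratio: r(k) = (-3/4) * (k+1) (k+1) / [(k+2) (k+1)] - rational in k, leading ratio (-3/4); with t_0 = 7/9, classification follows.


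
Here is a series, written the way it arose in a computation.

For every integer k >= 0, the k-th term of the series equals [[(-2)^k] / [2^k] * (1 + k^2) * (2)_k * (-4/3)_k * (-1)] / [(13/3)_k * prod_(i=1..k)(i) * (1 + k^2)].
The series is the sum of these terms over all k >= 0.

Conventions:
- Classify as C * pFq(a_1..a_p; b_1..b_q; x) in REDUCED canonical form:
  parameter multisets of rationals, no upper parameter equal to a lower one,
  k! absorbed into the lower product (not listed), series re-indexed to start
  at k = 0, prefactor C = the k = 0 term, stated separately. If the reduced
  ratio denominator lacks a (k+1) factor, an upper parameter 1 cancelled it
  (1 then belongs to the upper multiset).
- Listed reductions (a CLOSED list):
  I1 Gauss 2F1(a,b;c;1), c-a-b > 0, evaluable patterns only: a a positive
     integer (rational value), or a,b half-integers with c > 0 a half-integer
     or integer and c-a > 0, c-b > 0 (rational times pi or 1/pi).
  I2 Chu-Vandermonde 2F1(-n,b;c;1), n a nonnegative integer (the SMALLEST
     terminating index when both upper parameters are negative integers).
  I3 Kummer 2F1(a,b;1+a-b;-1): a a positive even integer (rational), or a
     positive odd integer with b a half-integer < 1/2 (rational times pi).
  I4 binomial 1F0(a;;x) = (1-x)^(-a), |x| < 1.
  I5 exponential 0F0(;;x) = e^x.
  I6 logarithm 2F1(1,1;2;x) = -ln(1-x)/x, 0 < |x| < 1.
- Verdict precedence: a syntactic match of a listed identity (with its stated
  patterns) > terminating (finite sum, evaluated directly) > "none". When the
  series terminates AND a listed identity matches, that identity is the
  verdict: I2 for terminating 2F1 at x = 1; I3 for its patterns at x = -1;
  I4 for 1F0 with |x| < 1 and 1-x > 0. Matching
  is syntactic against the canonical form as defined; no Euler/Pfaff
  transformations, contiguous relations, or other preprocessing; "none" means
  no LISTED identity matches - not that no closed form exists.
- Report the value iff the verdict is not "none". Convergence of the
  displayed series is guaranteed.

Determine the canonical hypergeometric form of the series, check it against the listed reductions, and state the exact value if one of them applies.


x = -1 here; the reduced form reads 2F1, upper {-4/3, 2}, lower {13/3}, C = -1. Verdict: the Kummer evaluation I3 matches (x = -1; c = 13/3 equals 1+a-b for upper {-4/3, 2}: listed pattern). Exact value: -5/3.

First insight: from the first term -1: the two k-th powers (C = -1) combine into one argument.
Consecutive-term ratio: r(k) = (-1) * (k-4/3) (k+2) / [(k+13/3) (k+1)] - rational; roots negated = parameters, x = (-1), C = -1.


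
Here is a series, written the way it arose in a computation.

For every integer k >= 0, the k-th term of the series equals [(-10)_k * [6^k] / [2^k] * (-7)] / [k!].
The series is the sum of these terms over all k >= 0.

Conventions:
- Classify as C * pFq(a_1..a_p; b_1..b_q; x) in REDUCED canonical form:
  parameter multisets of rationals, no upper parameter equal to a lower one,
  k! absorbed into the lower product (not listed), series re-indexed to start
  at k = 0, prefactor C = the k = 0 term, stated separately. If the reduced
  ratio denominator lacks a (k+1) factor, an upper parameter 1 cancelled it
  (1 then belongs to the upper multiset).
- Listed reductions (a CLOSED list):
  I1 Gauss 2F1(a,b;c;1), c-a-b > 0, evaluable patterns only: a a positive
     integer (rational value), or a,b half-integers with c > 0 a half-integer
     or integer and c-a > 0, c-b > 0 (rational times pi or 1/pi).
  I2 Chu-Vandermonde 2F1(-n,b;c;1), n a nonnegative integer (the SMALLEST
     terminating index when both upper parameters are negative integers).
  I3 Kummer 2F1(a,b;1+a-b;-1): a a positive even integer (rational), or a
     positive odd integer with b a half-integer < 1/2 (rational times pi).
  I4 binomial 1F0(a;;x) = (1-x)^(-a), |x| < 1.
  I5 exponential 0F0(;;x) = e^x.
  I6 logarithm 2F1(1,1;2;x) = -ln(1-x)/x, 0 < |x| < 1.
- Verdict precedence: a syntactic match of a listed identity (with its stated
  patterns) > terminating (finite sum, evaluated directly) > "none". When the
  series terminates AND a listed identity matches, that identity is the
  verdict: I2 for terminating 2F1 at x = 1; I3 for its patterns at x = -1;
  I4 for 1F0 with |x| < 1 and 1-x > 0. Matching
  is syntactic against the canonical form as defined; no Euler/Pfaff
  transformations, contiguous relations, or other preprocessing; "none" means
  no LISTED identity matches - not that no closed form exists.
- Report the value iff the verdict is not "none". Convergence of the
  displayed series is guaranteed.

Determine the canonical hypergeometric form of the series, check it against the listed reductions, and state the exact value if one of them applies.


Classification (C = -7): 1F0 with upper {-10}, lower {-}, argument x = 3. Verdict: terminating - the sum ends at index 10 because -10 is a negative integer; exact evaluation follows. Sum: -7168.

Key observation: x = 3 and the two k-th powers (C = -7) combine into one argument.
Consecutive-term ratio: r(k) = 3 * (k-10) / [(k+1)] - poly over poly, x = 3 from leading terms; C = -7 at k = 0.


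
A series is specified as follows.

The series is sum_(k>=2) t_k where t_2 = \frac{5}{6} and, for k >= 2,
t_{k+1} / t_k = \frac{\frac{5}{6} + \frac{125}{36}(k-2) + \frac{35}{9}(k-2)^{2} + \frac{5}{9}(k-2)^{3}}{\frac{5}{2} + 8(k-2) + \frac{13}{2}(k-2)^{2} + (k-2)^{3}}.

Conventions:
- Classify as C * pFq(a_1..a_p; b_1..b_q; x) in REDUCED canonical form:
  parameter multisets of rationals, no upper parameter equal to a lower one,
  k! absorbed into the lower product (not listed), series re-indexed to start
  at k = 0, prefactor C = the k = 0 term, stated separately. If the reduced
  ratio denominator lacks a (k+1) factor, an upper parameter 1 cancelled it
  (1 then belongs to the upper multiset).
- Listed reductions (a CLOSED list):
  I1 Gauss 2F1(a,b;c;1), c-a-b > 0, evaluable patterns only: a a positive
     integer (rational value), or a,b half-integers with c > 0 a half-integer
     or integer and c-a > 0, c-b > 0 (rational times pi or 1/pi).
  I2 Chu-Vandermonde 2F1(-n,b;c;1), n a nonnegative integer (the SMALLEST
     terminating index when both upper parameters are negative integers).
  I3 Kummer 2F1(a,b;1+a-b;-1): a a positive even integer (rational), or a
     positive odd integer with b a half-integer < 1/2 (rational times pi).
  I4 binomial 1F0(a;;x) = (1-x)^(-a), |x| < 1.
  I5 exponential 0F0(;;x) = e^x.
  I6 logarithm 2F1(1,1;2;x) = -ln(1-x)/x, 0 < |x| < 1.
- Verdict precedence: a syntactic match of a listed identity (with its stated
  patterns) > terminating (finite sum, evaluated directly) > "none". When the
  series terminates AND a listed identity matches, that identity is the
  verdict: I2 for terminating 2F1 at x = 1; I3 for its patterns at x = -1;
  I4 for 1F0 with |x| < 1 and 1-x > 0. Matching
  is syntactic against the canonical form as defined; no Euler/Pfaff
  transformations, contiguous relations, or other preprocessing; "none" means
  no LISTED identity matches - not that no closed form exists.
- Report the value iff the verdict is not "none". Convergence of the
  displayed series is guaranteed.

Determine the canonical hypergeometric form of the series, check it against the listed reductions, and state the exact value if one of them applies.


Reduced: x = \frac{5}{9}, 2F1, upper = {\frac{1}{2}, 6}, lower = {5}, C = \frac{5}{6}. Verdict: none. No listed pattern accepts 2F1(\frac{1}{2}, 6; 5; \frac{5}{9}).

Key step: with t_0 = \frac{5}{6}, the expanded ratio factors over Q; prefactor 5/6, roots give parameters.
Adjacent-term ratio: r(k) = \frac{5}{9} * (k+\frac{1}{2}) (k+6) / [(k+5) (k+1)] - rational in k. x = \frac{5}{9}; t_0 = \frac{5}{6}; negate the roots.


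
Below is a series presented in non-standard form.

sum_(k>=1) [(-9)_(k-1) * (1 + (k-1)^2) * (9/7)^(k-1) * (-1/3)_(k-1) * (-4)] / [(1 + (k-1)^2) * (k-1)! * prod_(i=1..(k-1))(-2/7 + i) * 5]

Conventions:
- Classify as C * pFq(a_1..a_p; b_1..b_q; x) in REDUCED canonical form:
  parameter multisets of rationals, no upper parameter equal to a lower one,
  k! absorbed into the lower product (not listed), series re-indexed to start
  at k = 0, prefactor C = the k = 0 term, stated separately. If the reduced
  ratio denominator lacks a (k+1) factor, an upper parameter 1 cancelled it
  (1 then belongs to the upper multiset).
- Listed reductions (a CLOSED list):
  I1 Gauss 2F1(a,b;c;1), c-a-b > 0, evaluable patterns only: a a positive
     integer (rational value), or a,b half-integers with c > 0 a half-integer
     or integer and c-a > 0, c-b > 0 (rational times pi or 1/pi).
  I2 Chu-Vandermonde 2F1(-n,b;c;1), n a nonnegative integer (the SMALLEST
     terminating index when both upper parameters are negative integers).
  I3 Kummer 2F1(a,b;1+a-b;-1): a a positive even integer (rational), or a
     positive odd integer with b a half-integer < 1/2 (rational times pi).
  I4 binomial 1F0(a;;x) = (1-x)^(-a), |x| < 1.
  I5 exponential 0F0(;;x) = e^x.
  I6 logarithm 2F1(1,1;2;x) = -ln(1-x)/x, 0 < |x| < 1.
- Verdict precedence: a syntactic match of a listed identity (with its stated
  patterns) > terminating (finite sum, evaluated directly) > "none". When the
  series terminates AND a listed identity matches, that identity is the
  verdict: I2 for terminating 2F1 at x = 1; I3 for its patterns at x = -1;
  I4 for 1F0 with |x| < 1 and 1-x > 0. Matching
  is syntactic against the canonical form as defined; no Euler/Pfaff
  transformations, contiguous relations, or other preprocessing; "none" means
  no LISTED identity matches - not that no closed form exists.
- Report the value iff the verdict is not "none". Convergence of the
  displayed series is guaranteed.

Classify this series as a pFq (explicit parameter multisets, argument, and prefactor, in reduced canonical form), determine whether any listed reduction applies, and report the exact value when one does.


Structural cue: t_0 = -4/5 here, and the factor k^2 + 1 cancels (top and bottom), leaving C = -4/5, x = 9/7.
Consecutive-term ratio: r(k) = (9/7) * (k-9) (k-1/3) / [(k+5/7) (k+1)] - rational; roots negated = parameters, x = (9/7), C = -4/5.

Classification (C = -4/5): 2F1 with upper {-9, -1/3}, lower {5/7}, argument x = 9/7. Verdict: terminating at k = 9: the factor (-9)_k kills every later term; summing the 10 survivors is exact. Exact value: -447488/186355.


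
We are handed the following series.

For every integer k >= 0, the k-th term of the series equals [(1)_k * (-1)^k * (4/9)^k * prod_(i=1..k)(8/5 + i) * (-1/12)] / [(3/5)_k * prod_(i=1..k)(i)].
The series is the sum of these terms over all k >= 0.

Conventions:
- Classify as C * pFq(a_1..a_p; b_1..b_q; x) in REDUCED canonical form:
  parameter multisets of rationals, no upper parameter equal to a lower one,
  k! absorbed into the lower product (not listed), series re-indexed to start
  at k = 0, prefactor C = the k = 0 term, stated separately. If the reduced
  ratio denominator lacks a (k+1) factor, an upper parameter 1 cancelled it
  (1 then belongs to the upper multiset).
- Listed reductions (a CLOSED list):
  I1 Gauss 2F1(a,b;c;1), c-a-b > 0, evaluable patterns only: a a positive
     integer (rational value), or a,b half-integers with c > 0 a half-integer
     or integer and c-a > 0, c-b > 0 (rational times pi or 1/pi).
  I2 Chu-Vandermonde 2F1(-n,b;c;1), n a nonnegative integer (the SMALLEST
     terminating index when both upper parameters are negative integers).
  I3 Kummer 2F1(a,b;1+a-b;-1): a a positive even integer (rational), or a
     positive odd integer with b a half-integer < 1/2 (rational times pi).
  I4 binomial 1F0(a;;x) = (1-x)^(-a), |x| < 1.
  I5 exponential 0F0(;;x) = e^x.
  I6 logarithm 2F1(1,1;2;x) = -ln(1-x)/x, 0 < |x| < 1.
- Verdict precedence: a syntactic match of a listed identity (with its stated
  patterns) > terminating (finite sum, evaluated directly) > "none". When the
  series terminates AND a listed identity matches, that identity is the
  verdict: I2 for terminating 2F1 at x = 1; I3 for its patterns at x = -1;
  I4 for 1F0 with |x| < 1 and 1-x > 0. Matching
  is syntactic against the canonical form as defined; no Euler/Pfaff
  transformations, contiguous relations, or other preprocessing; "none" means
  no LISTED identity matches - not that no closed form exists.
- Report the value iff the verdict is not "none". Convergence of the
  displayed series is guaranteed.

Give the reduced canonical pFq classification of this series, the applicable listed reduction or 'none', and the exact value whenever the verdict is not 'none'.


With C = -1/12: the canonical form is 2F1(1, 13/5; 3/5; -4/9). Verdict: none - at argument -4/9 the multisets {1, 13/5} ; {3/5} match no listed identity.

Key step: x = (-4/9) and the running product (C = -1/12) telescopes to a rising factorial.
Term ratio: r(k) = (-4/9) * (k+1) (k+13/5) / [(k+3/5) (k+1)] - poly over poly, x = (-4/9) from leading terms; C = -1/12 at k = 0.


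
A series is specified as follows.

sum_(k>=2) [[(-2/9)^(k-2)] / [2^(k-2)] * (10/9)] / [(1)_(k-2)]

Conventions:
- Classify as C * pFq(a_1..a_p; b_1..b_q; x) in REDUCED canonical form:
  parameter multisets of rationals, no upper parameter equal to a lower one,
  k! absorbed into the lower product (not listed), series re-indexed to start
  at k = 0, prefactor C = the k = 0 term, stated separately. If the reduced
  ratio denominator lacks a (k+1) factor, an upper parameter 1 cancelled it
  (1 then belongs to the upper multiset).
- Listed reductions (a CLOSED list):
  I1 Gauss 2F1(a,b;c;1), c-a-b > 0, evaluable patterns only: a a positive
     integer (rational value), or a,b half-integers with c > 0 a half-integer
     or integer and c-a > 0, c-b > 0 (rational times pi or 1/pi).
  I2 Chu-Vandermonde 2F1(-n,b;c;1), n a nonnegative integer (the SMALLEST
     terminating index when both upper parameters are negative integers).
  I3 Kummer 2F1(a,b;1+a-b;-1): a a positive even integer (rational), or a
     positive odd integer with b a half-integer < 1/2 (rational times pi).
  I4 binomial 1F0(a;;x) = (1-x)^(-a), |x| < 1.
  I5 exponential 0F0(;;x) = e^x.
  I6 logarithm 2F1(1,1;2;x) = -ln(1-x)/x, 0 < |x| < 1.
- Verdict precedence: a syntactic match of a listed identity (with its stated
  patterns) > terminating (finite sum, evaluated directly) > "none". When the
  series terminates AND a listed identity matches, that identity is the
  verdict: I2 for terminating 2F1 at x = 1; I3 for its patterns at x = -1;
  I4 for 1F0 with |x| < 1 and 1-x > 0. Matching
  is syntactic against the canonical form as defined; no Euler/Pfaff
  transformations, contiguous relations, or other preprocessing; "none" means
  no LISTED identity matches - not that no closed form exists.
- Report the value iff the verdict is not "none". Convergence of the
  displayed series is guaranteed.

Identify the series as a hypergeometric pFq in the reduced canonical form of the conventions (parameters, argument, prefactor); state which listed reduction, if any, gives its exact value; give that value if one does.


Classification (C = 10/9): 0F0 with upper {-}, lower {-}, argument x = -1/9. Verdict: the I5 exponential reduction fires (the 0F0 exponential series at x = -1/9). Sum: (10/9) * e^(-1/9).

First insight: t_0 being 10/9, the two k-th powers (C = 10/9, x = -1/9) combine into one argument.
Consecutive-term ratio: r(k) = (-1/9) * 1 / [(k+1)] - poly over poly, x = (-1/9) from leading terms; C = 10/9 at k = 0.


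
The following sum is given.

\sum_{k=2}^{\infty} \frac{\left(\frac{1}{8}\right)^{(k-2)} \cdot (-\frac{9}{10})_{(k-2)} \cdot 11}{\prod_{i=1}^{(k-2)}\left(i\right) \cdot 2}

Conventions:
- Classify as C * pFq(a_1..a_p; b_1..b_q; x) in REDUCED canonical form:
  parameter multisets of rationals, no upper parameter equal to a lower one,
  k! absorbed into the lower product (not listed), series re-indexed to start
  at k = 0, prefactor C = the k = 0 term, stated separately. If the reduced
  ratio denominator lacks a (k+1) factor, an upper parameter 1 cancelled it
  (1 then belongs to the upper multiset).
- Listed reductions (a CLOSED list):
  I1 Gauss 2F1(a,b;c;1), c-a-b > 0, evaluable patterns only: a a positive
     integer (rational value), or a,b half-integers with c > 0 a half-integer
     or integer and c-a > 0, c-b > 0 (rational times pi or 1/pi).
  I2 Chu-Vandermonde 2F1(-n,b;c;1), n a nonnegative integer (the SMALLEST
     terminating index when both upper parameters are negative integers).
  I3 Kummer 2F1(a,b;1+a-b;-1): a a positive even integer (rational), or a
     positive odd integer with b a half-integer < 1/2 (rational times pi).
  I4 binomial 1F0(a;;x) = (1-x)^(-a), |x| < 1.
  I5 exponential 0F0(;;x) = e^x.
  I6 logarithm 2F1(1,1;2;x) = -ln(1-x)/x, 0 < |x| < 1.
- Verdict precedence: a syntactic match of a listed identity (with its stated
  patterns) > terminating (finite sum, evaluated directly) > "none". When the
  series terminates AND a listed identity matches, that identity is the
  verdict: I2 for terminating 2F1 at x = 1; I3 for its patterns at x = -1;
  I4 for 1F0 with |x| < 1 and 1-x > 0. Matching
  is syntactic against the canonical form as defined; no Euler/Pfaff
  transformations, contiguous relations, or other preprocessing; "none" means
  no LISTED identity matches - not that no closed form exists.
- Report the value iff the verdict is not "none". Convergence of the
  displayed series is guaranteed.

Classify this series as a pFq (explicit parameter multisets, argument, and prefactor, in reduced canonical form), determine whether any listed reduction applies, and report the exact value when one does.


At argument \frac{1}{8}: a 1F0 with upper {-\frac{9}{10}}, lower {-}, scaled by C = \frac{11}{2}. Verdict: this is the I4 binomial reduction (the 1F0 binomial series: exponent 9/10, x = \frac{1}{8}). Its exact value is \frac{11}{2} \cdot \left(\frac{7}{8}\right)^{\frac{9}{10}}.

Key step: with t_0 = \frac{11}{2}, the product of the first k integers (C = 11/2) is k!.
Step ratio: r(k) = \frac{1}{8} * (k-\frac{9}{10}) / [(k+1)] - rational; roots negated = parameters, x = \frac{1}{8}, C = \frac{11}{2}.


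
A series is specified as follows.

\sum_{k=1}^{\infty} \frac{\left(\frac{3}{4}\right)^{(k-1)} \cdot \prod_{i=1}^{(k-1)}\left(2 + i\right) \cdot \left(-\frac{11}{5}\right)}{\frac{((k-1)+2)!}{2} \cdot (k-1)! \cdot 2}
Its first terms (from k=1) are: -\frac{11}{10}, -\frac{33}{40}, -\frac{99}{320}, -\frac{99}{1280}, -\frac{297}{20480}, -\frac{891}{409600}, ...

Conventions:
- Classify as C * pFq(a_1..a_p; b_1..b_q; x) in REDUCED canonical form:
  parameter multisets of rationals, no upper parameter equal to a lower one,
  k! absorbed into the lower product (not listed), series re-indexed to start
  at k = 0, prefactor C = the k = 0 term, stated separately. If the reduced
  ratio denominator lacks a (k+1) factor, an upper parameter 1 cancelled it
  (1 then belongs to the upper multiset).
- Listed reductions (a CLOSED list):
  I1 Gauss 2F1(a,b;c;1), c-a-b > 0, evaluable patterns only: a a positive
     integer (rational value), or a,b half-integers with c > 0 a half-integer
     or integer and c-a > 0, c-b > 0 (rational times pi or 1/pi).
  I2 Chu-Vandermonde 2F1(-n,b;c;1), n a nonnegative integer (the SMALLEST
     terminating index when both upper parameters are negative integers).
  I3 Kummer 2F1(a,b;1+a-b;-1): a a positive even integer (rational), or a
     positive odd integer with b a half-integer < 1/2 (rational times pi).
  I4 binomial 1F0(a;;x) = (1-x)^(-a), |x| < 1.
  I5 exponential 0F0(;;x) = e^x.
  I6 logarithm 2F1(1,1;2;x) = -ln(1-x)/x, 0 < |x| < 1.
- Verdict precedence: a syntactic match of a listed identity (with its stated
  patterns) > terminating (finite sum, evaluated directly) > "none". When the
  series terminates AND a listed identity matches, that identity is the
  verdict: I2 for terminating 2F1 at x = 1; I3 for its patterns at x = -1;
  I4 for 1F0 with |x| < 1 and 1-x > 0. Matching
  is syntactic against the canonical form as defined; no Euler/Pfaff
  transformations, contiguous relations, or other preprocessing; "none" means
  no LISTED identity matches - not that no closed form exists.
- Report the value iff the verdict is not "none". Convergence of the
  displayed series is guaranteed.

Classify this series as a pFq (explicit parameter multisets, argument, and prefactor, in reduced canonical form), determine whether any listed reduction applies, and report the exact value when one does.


With C = -\frac{11}{10}: the canonical form is 0F0(-; -; \frac{3}{4}). Verdict: exponential (I5) fires (the 0F0 exponential series at x = \frac{3}{4}). Sum: \left(-\frac{11}{10}\right) \cdot e^{\frac{3}{4}}.

Key step: t_0 being -\frac{11}{10}, the denominator's factorial ratio (C = -11/10, x = 3/4) is a lower Pochhammer.
Step ratio: r(k) = \frac{3}{4} * 1 / [(k+1)] ; factor over Q: parameters, x = \frac{3}{4}, and C = -\frac{11}{10}.
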